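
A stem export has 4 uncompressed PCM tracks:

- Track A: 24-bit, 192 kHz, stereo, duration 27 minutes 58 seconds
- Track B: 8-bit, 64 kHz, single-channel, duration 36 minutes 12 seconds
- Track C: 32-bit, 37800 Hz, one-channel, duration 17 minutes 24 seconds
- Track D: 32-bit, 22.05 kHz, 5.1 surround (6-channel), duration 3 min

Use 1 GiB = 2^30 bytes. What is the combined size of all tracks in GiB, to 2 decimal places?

2.17 GiB

Track A: 27 minutes 58 seconds = 1,678 s; 192,000 × 1,678 × 3 × 2 = 1,933,056,000 bytes.
Track B: 36 minutes 12 seconds = 2,172 s; 64,000 × 2,172 × 1 × 1 = 139,008,000 bytes.
Track C: 17 minutes 24 seconds = 1,044 s; 37,800 × 1,044 × 4 × 1 = 157,852,800 bytes.
Track D: 3 min = 180 s; 22,050 × 180 × 4 × 6 = 95,256,000 bytes.
Total = 2,325,172,800 bytes = 2.17 GiB.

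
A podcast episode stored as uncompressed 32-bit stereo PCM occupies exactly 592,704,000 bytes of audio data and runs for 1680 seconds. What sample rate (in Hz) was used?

44,100 Hz

Bytes = sample_rate × seconds × bytes_per_sample × channels.
sample_rate = 592,704,000 / (1,680 × 4 × 2) = 592,704,000 / 13,440 = 44,100 Hz.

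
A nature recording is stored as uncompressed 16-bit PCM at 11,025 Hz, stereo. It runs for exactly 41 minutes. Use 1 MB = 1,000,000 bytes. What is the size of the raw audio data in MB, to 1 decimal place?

108.5 MB

Duration = exactly 41 minutes = 2,460 s.
Bytes = 11,025 samples/s × 2,460 s × 2 bytes/sample × 2 ch = 108,486,000 bytes.
108,486,000 / 1,000,000 = 108.5 MB.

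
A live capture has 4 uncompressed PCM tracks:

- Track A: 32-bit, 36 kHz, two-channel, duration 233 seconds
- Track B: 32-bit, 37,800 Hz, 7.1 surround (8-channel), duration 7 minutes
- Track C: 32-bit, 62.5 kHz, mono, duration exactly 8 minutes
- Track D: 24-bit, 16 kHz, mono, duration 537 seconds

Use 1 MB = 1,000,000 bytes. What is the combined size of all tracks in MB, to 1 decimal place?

720.9 MB

Track A: 36,000 × 233 × 4 × 2 = 67,104,000 bytes.
Track B: 7 minutes = 420 s; 37,800 × 420 × 4 × 8 = 508,032,000 bytes.
Track C: exactly 8 minutes = 480 s; 62,500 × 480 × 4 × 1 = 120,000,000 bytes.
Track D: 16,000 × 537 × 3 × 1 = 25,776,000 bytes.
Total = 720,912,000 bytes = 720.9 MB.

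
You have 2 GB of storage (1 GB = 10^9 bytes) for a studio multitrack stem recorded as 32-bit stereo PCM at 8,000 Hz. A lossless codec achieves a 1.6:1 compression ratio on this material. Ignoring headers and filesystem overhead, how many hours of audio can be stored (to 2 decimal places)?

13.89 hours

Uncompressed byte rate = 8,000 × 4 × 2 = 64,000 bytes/s.
After 1.6:1 compression, effective rate ≈ 40000 bytes/s.
Capacity = 2 × 1,000,000,000 = 2,000,000,000 bytes.
2,000,000,000 / effective rate ≈ 50000 s → 13.89 hours.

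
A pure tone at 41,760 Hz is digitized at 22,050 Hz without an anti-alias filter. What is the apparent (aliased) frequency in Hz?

Nyquist = 22,050/2 = 11,025 Hz; 41,760 Hz exceeds it.
Alias = |41,760 − 2×22,050| = |41,760 − 44,100| = 2,340 Hz.

2,340 Hz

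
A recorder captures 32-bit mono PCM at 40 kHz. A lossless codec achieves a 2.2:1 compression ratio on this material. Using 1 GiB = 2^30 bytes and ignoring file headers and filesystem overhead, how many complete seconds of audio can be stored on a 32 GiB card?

Uncompressed byte rate = 40,000 × 4 × 1 = 160,000 bytes/s.
After 2.2:1 compression, effective rate ≈ 72727.27 bytes/s.
Capacity = 32 × 1,073,741,824 = 34,359,738,368 bytes.
34,359,738,368 / effective rate ≈ 472446.4 s → 472,446 seconds.

472,446 seconds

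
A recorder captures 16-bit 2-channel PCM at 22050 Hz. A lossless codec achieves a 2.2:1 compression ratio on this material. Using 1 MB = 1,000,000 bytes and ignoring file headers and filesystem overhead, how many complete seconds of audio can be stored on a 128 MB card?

3,192 seconds

Uncompressed byte rate = 22,050 × 2 × 2 = 88,200 bytes/s.
After 2.2:1 compression, effective rate ≈ 40090.91 bytes/s.
Capacity = 128 × 1,000,000 = 128,000,000 bytes.
128,000,000 / effective rate ≈ 3192.74 s → 3,192 seconds.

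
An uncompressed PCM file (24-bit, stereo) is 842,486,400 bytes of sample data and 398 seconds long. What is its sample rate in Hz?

352,800 Hz

Bytes = sample_rate × seconds × bytes_per_sample × channels.
sample_rate = 842,486,400 / (398 × 3 × 2) = 842,486,400 / 2,388 = 352,800 Hz.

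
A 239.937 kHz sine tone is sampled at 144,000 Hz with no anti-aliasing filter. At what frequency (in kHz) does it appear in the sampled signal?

48.063 kHz

Nyquist = 144,000/2 = 72,000 Hz; 239,937 Hz exceeds it.
Alias = |239,937 − 2×144,000| = |239,937 − 288,000| = 48,063 Hz = 48.063 kHz.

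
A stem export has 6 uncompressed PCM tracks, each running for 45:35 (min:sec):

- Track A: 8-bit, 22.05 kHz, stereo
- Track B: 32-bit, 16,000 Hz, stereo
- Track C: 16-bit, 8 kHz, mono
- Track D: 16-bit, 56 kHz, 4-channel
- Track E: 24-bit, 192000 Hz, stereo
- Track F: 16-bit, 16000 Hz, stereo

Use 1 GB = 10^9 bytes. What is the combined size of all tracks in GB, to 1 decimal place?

45:35 (min:sec) = 2,735 s.
Track A: 22,050 × 2,735 × 1 × 2 = 120,613,500 bytes.
Track B: 16,000 × 2,735 × 4 × 2 = 350,080,000 bytes.
Track C: 8,000 × 2,735 × 2 × 1 = 43,760,000 bytes.
Track D: 56,000 × 2,735 × 2 × 4 = 1,225,280,000 bytes.
Track E: 192,000 × 2,735 × 3 × 2 = 3,150,720,000 bytes.
Track F: 16,000 × 2,735 × 2 × 2 = 175,040,000 bytes.
Total = 5,065,493,500 bytes = 5.1 GB.

5.1 GB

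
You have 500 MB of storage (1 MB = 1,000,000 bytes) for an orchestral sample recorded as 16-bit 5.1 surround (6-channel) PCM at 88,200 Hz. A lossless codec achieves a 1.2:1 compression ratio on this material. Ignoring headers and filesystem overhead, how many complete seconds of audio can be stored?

Uncompressed byte rate = 88,200 × 2 × 6 = 1,058,400 bytes/s.
After 1.2:1 compression, effective rate ≈ 882000 bytes/s.
Capacity = 500 × 1,000,000 = 500,000,000 bytes.
500,000,000 / effective rate ≈ 566.89 s → 566 seconds.

566 seconds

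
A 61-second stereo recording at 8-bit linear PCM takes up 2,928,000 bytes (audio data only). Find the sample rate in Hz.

24,000 Hz

Bytes = sample_rate × seconds × bytes_per_sample × channels.
sample_rate = 2,928,000 / (61 × 1 × 2) = 2,928,000 / 122 = 24,000 Hz.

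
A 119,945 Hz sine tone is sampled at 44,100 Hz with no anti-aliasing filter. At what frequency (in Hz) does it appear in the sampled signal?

Nyquist = 44,100/2 = 22,050 Hz; 119,945 Hz exceeds it.
Alias = |119,945 − 3×44,100| = |119,945 − 132,300| = 12,355 Hz.

12,355 Hz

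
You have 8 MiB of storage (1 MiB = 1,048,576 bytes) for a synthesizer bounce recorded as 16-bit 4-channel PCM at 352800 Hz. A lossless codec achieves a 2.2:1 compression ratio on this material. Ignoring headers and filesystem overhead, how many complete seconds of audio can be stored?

Uncompressed byte rate = 352,800 × 2 × 4 = 2,822,400 bytes/s.
After 2.2:1 compression, effective rate ≈ 1282909.09 bytes/s.
Capacity = 8 × 1,048,576 = 8,388,608 bytes.
8,388,608 / effective rate ≈ 6.54 s → 6 seconds.

6 seconds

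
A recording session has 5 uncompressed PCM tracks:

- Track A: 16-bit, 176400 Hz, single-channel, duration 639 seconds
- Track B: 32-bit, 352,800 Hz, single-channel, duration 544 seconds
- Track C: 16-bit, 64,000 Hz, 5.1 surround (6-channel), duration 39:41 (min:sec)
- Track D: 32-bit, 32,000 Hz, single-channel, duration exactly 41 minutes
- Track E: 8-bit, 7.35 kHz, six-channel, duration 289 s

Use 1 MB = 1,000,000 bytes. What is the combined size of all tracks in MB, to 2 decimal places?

3149.36 MB

Track A: 176,400 × 639 × 2 × 1 = 225,439,200 bytes.
Track B: 352,800 × 544 × 4 × 1 = 767,692,800 bytes.
Track C: 39:41 (min:sec) = 2,381 s; 64,000 × 2,381 × 2 × 6 = 1,828,608,000 bytes.
Track D: exactly 41 minutes = 2,460 s; 32,000 × 2,460 × 4 × 1 = 314,880,000 bytes.
Track E: 7,350 × 289 × 1 × 6 = 12,744,900 bytes.
Total = 3,149,364,900 bytes = 3149.36 MB.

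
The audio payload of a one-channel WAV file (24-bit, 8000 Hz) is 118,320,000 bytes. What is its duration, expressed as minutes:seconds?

82:10

Byte rate = 8,000 × 3 × 1 = 24,000 bytes/s.
Duration = 118,320,000 / 24,000 = 4,930 s.
4,930 s = 82:10.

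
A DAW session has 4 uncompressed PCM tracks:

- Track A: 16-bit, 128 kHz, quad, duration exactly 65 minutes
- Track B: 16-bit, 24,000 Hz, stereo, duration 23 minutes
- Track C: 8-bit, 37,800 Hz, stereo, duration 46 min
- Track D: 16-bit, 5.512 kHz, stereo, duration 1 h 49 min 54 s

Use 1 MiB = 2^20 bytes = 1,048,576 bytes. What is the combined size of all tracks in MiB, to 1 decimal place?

Track A: exactly 65 minutes = 3,900 s; 128,000 × 3,900 × 2 × 4 = 3,993,600,000 bytes.
Track B: 23 minutes = 1,380 s; 24,000 × 1,380 × 2 × 2 = 132,480,000 bytes.
Track C: 46 min = 2,760 s; 37,800 × 2,760 × 1 × 2 = 208,656,000 bytes.
Track D: 1 h 49 min 54 s = 6,594 s; 5,512 × 6,594 × 2 × 2 = 145,384,512 bytes.
Total = 4,480,120,512 bytes = 4272.6 MiB.

4272.6 MiB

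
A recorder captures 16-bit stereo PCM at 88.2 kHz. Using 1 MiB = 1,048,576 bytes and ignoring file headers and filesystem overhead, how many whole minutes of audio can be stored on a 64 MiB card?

3 minutes

Uncompressed byte rate = 88,200 × 2 × 2 = 352,800 bytes/s.
Capacity = 64 × 1,048,576 = 67,108,864 bytes.
67,108,864 / 352,800 ≈ 190.22 s → 3 minutes.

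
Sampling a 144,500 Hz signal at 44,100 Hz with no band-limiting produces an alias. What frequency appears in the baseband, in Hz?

12,200 Hz

Nyquist = 44,100/2 = 22,050 Hz; 144,500 Hz exceeds it.
Alias = |144,500 − 3×44,100| = |144,500 − 132,300| = 12,200 Hz.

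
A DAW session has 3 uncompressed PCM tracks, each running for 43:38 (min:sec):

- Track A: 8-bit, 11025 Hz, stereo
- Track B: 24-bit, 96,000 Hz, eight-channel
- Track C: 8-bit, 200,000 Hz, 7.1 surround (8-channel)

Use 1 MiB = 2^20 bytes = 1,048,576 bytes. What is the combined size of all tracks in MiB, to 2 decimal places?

9802.25 MiB

43:38 (min:sec) = 2,618 s.
Track A: 11,025 × 2,618 × 1 × 2 = 57,726,900 bytes.
Track B: 96,000 × 2,618 × 3 × 8 = 6,031,872,000 bytes.
Track C: 200,000 × 2,618 × 1 × 8 = 4,188,800,000 bytes.
Total = 10,278,398,900 bytes = 9802.25 MiB.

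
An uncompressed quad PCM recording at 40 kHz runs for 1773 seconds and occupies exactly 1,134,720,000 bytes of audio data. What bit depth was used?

32 bits

Bytes per sample = 1,134,720,000 / (40,000 × 1,773 × 4) = 1,134,720,000 / 283,680,000 = 4.
Bit depth = 4 × 8 = 32 bits.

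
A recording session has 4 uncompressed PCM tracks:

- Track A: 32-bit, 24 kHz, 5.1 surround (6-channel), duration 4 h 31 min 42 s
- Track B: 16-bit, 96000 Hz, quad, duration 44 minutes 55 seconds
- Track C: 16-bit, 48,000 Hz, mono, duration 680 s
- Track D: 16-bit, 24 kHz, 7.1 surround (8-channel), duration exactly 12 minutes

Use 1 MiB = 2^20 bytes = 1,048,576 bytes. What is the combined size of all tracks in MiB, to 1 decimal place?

Track A: 4 h 31 min 42 s = 16,302 s; 24,000 × 16,302 × 4 × 6 = 9,389,952,000 bytes.
Track B: 44 minutes 55 seconds = 2,695 s; 96,000 × 2,695 × 2 × 4 = 2,069,760,000 bytes.
Track C: 48,000 × 680 × 2 × 1 = 65,280,000 bytes.
Track D: exactly 12 minutes = 720 s; 24,000 × 720 × 2 × 8 = 276,480,000 bytes.
Total = 11,801,472,000 bytes = 11254.8 MiB.

11254.8 MiB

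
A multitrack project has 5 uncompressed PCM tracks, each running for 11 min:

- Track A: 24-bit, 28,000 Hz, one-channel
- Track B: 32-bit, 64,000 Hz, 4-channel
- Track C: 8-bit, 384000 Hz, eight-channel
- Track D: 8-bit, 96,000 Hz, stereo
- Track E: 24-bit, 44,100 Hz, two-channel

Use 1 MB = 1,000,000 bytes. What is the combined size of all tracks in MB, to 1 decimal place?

3060.2 MB

11 min = 660 s.
Track A: 28,000 × 660 × 3 × 1 = 55,440,000 bytes.
Track B: 64,000 × 660 × 4 × 4 = 675,840,000 bytes.
Track C: 384,000 × 660 × 1 × 8 = 2,027,520,000 bytes.
Track D: 96,000 × 660 × 1 × 2 = 126,720,000 bytes.
Track E: 44,100 × 660 × 3 × 2 = 174,636,000 bytes.
Total = 3,060,156,000 bytes = 3060.2 MB.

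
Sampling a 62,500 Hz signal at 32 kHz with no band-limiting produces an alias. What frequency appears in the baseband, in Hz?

1,500 Hz

Nyquist = 32,000/2 = 16,000 Hz; 62,500 Hz exceeds it.
Alias = |62,500 − 2×32,000| = |62,500 − 64,000| = 1,500 Hz.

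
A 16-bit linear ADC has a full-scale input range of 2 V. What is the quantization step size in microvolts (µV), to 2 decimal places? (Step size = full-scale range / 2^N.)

30.52 µV

2 V / 2^16 = 2 / 65,536 V = 30.52 µV.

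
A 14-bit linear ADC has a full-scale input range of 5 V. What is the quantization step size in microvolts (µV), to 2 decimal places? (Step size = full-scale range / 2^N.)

305.18 µV

5 V / 2^14 = 5 / 16,384 V = 305.18 µV.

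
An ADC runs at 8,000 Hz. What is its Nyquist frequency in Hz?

4,000 Hz

Nyquist frequency = sample rate / 2 = 8,000 / 2 = 4,000 Hz.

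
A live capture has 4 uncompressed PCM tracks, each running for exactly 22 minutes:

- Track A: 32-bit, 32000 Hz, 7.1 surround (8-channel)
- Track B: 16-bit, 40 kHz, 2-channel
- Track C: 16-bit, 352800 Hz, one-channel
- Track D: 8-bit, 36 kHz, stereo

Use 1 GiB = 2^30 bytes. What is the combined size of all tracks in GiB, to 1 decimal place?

exactly 22 minutes = 1,320 s.
Track A: 32,000 × 1,320 × 4 × 8 = 1,351,680,000 bytes.
Track B: 40,000 × 1,320 × 2 × 2 = 211,200,000 bytes.
Track C: 352,800 × 1,320 × 2 × 1 = 931,392,000 bytes.
Track D: 36,000 × 1,320 × 1 × 2 = 95,040,000 bytes.
Total = 2,589,312,000 bytes = 2.4 GiB.

2.4 GiB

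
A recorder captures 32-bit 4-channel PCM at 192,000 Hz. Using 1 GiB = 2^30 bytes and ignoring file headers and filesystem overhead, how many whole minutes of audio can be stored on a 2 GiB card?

Uncompressed byte rate = 192,000 × 4 × 4 = 3,072,000 bytes/s.
Capacity = 2 × 1,073,741,824 = 2,147,483,648 bytes.
2,147,483,648 / 3,072,000 ≈ 699.05 s → 11 minutes.

11 minutes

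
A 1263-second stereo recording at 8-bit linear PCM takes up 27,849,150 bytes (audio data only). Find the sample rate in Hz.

Bytes = sample_rate × seconds × bytes_per_sample × channels.
sample_rate = 27,849,150 / (1,263 × 1 × 2) = 27,849,150 / 2,526 = 11,025 Hz.

11,025 Hz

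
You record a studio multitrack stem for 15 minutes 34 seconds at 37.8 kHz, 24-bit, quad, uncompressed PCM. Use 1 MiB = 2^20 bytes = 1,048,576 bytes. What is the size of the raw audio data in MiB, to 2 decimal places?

Duration = 15 minutes 34 seconds = 934 s.
Bytes = 37,800 samples/s × 934 s × 3 bytes/sample × 4 ch = 423,662,400 bytes.
423,662,400 / 1,048,576 = 404.04 MiB.

404.04 MiB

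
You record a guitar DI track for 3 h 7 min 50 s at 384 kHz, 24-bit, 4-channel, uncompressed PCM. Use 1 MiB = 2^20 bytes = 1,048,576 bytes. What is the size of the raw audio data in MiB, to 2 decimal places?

49526.37 MiB

Duration = 3 h 7 min 50 s = 11,270 s.
Bytes = 384,000 samples/s × 11,270 s × 3 bytes/sample × 4 ch = 51,932,160,000 bytes.
51,932,160,000 / 1,048,576 = 49526.37 MiB.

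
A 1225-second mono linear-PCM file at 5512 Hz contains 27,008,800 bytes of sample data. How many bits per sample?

32 bits

Bytes per sample = 27,008,800 / (5,512 × 1,225 × 1) = 27,008,800 / 6,752,200 = 4.
Bit depth = 4 × 8 = 32 bits.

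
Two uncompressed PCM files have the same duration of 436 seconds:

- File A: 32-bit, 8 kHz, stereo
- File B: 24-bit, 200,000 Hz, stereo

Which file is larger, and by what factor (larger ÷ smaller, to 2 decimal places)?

File A: 8,000 × 4 × 2 = 64,000 bytes/s.
File B: 200,000 × 3 × 2 = 1,200,000 bytes/s.
File B is larger; ratio = 523,200,000 / 27,904,000 = 18.75.

File B, by a factor of 18.75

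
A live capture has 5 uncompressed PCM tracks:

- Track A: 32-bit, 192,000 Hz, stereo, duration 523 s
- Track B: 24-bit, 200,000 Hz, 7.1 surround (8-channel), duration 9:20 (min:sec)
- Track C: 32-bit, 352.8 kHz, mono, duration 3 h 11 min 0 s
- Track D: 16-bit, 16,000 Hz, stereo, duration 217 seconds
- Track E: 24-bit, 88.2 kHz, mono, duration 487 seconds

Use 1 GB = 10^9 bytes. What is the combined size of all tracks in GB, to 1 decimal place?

Track A: 192,000 × 523 × 4 × 2 = 803,328,000 bytes.
Track B: 9:20 (min:sec) = 560 s; 200,000 × 560 × 3 × 8 = 2,688,000,000 bytes.
Track C: 3 h 11 min 0 s = 11,460 s; 352,800 × 11,460 × 4 × 1 = 16,172,352,000 bytes.
Track D: 16,000 × 217 × 2 × 2 = 13,888,000 bytes.
Track E: 88,200 × 487 × 3 × 1 = 128,860,200 bytes.
Total = 19,806,428,200 bytes = 19.8 GB.

19.8 GB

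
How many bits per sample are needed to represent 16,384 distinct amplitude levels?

log2(16,384) = 14.

14 bits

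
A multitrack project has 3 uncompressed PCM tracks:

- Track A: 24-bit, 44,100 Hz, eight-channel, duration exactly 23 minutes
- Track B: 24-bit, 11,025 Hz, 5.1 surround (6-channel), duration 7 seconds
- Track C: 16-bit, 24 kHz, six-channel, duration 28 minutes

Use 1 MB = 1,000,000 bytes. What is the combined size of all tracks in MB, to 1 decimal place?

1945.8 MB

Track A: exactly 23 minutes = 1,380 s; 44,100 × 1,380 × 3 × 8 = 1,460,592,000 bytes.
Track B: 11,025 × 7 × 3 × 6 = 1,389,150 bytes.
Track C: 28 minutes = 1,680 s; 24,000 × 1,680 × 2 × 6 = 483,840,000 bytes.
Total = 1,945,821,150 bytes = 1945.8 MB.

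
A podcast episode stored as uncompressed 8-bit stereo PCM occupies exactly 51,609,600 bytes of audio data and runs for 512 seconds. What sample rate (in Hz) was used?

50,400 Hz

Bytes = sample_rate × seconds × bytes_per_sample × channels.
sample_rate = 51,609,600 / (512 × 1 × 2) = 51,609,600 / 1,024 = 50,400 Hz.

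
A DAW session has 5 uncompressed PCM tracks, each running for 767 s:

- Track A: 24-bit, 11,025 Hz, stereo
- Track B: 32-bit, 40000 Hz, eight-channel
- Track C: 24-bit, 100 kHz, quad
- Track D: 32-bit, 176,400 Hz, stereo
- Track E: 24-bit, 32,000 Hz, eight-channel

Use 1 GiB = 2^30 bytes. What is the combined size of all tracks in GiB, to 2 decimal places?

Track A: 11,025 × 767 × 3 × 2 = 50,737,050 bytes.
Track B: 40,000 × 767 × 4 × 8 = 981,760,000 bytes.
Track C: 100,000 × 767 × 3 × 4 = 920,400,000 bytes.
Track D: 176,400 × 767 × 4 × 2 = 1,082,390,400 bytes.
Track E: 32,000 × 767 × 3 × 8 = 589,056,000 bytes.
Total = 3,624,343,450 bytes = 3.38 GiB.

3.38 GiB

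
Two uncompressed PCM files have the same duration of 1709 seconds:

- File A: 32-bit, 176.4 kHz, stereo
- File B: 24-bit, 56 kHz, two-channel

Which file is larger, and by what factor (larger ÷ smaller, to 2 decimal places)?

File A: 176,400 × 4 × 2 = 1,411,200 bytes/s.
File B: 56,000 × 3 × 2 = 336,000 bytes/s.
File A is larger; ratio = 2,411,740,800 / 574,224,000 = 4.20.

File A, by a factor of 4.20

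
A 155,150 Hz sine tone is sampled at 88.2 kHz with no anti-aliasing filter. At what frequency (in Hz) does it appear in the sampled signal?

21,250 Hz

Nyquist = 88,200/2 = 44,100 Hz; 155,150 Hz exceeds it.
Alias = |155,150 − 2×88,200| = |155,150 − 176,400| = 21,250 Hz.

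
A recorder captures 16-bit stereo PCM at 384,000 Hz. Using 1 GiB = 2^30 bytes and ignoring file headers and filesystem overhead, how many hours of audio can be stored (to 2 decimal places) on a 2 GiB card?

Uncompressed byte rate = 384,000 × 2 × 2 = 1,536,000 bytes/s.
Capacity = 2 × 1,073,741,824 = 2,147,483,648 bytes.
2,147,483,648 / 1,536,000 ≈ 1398.1 s → 0.39 hours.

0.39 hours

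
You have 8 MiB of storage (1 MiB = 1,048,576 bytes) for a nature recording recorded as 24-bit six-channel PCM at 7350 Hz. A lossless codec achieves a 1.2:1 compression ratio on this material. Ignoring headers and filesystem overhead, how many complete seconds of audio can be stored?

Uncompressed byte rate = 7,350 × 3 × 6 = 132,300 bytes/s.
After 1.2:1 compression, effective rate ≈ 110250 bytes/s.
Capacity = 8 × 1,048,576 = 8,388,608 bytes.
8,388,608 / effective rate ≈ 76.09 s → 76 seconds.

76 seconds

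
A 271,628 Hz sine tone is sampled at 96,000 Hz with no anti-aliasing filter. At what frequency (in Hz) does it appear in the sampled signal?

Nyquist = 96,000/2 = 48,000 Hz; 271,628 Hz exceeds it.
Alias = |271,628 − 3×96,000| = |271,628 − 288,000| = 16,372 Hz.

16,372 Hz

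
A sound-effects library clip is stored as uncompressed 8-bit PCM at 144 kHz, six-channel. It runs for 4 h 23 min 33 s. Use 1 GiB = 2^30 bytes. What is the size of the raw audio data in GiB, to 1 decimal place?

Duration = 4 h 23 min 33 s = 15,813 s.
Bytes = 144,000 samples/s × 15,813 s × 1 bytes/sample × 6 ch = 13,662,432,000 bytes.
13,662,432,000 / 1,073,741,824 = 12.7 GiB.

12.7 GiB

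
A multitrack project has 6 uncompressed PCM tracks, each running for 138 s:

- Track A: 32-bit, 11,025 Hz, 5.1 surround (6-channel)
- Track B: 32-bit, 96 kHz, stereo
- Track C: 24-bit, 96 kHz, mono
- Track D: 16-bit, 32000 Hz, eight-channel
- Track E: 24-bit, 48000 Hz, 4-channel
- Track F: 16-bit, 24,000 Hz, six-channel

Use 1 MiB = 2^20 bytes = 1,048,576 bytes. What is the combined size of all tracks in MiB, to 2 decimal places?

354.89 MiB

Track A: 11,025 × 138 × 4 × 6 = 36,514,800 bytes.
Track B: 96,000 × 138 × 4 × 2 = 105,984,000 bytes.
Track C: 96,000 × 138 × 3 × 1 = 39,744,000 bytes.
Track D: 32,000 × 138 × 2 × 8 = 70,656,000 bytes.
Track E: 48,000 × 138 × 3 × 4 = 79,488,000 bytes.
Track F: 24,000 × 138 × 2 × 6 = 39,744,000 bytes.
Total = 372,130,800 bytes = 354.89 MiB.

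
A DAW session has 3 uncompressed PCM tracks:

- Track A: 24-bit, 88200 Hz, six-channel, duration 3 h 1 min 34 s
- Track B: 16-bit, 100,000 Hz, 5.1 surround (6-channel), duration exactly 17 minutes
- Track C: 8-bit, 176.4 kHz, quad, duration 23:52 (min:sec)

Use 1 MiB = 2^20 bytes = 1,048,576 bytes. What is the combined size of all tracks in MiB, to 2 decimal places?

Track A: 3 h 1 min 34 s = 10,894 s; 88,200 × 10,894 × 3 × 6 = 17,295,314,400 bytes.
Track B: exactly 17 minutes = 1,020 s; 100,000 × 1,020 × 2 × 6 = 1,224,000,000 bytes.
Track C: 23:52 (min:sec) = 1,432 s; 176,400 × 1,432 × 1 × 4 = 1,010,419,200 bytes.
Total = 19,529,733,600 bytes = 18625.01 MiB.

18625.01 MiB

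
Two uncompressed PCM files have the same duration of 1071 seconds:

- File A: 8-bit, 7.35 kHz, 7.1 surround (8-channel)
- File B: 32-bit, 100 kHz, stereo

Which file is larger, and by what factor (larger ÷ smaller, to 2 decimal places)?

File B, by a factor of 13.61

File A: 7,350 × 1 × 8 = 58,800 bytes/s.
File B: 100,000 × 4 × 2 = 800,000 bytes/s.
File B is larger; ratio = 856,800,000 / 62,974,800 = 13.61.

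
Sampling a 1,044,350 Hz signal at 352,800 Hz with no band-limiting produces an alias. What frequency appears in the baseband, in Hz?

Nyquist = 352,800/2 = 176,400 Hz; 1,044,350 Hz exceeds it.
Alias = |1,044,350 − 3×352,800| = |1,044,350 − 1,058,400| = 14,050 Hz.

14,050 Hz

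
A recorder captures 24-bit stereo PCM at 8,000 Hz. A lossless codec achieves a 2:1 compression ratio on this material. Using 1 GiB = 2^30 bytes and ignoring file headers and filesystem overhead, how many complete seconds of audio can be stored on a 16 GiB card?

715,827 seconds

Uncompressed byte rate = 8,000 × 3 × 2 = 48,000 bytes/s.
After 2:1 compression, effective rate ≈ 24000 bytes/s.
Capacity = 16 × 1,073,741,824 = 17,179,869,184 bytes.
17,179,869,184 / effective rate ≈ 715827.88 s → 715,827 seconds.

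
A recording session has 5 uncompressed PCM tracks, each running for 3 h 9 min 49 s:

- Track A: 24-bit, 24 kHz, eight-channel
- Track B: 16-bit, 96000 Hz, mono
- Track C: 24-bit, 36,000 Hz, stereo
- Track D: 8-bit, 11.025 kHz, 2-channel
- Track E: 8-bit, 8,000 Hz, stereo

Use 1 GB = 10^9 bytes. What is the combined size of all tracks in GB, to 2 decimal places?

11.64 GB

3 h 9 min 49 s = 11,389 s.
Track A: 24,000 × 11,389 × 3 × 8 = 6,560,064,000 bytes.
Track B: 96,000 × 11,389 × 2 × 1 = 2,186,688,000 bytes.
Track C: 36,000 × 11,389 × 3 × 2 = 2,460,024,000 bytes.
Track D: 11,025 × 11,389 × 1 × 2 = 251,127,450 bytes.
Track E: 8,000 × 11,389 × 1 × 2 = 182,224,000 bytes.
Total = 11,640,127,450 bytes = 11.64 GB.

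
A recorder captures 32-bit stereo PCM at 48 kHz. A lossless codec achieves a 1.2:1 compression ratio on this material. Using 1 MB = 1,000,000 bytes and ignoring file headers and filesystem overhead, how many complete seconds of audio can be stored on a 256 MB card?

Uncompressed byte rate = 48,000 × 4 × 2 = 384,000 bytes/s.
After 1.2:1 compression, effective rate ≈ 320000 bytes/s.
Capacity = 256 × 1,000,000 = 256,000,000 bytes.
256,000,000 / effective rate ≈ 800 s → 800 seconds.

800 seconds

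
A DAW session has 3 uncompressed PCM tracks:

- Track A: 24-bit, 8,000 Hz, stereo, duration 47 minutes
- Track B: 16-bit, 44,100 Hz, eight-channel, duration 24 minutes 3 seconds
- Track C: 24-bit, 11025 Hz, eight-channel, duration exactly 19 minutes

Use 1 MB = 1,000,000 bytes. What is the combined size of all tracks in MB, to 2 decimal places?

1455.18 MB

Track A: 47 minutes = 2,820 s; 8,000 × 2,820 × 3 × 2 = 135,360,000 bytes.
Track B: 24 minutes 3 seconds = 1,443 s; 44,100 × 1,443 × 2 × 8 = 1,018,180,800 bytes.
Track C: exactly 19 minutes = 1,140 s; 11,025 × 1,140 × 3 × 8 = 301,644,000 bytes.
Total = 1,455,184,800 bytes = 1455.18 MB.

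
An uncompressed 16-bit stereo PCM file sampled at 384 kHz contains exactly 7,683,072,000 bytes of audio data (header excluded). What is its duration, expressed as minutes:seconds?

Byte rate = 384,000 × 2 × 2 = 1,536,000 bytes/s.
Duration = 7,683,072,000 / 1,536,000 = 5,002 s.
5,002 s = 83:22.

83:22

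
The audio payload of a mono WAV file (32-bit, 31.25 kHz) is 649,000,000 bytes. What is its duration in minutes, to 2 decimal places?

86.53 minutes

Byte rate = 31,250 × 4 × 1 = 125,000 bytes/s.
Duration = 649,000,000 / 125,000 = 5,192 s.
5,192 s / 60 = 86.53 minutes.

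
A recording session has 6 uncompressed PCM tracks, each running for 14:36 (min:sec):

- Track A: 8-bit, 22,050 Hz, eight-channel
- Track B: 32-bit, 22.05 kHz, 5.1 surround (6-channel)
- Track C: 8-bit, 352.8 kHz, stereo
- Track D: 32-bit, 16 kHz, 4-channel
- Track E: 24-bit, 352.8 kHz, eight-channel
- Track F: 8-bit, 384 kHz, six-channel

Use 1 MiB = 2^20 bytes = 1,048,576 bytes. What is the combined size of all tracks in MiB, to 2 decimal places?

10391.27 MiB

14:36 (min:sec) = 876 s.
Track A: 22,050 × 876 × 1 × 8 = 154,526,400 bytes.
Track B: 22,050 × 876 × 4 × 6 = 463,579,200 bytes.
Track C: 352,800 × 876 × 1 × 2 = 618,105,600 bytes.
Track D: 16,000 × 876 × 4 × 4 = 224,256,000 bytes.
Track E: 352,800 × 876 × 3 × 8 = 7,417,267,200 bytes.
Track F: 384,000 × 876 × 1 × 6 = 2,018,304,000 bytes.
Total = 10,896,038,400 bytes = 10391.27 MiB.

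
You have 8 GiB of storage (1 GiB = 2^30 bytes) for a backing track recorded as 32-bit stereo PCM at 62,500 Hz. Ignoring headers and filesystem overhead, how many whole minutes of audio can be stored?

286 minutes

Uncompressed byte rate = 62,500 × 4 × 2 = 500,000 bytes/s.
Capacity = 8 × 1,073,741,824 = 8,589,934,592 bytes.
8,589,934,592 / 500,000 ≈ 17179.87 s → 286 minutes.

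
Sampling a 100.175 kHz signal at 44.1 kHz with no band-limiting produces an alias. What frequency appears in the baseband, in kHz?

11.975 kHz

Nyquist = 44,100/2 = 22,050 Hz; 100,175 Hz exceeds it.
Alias = |100,175 − 2×44,100| = |100,175 − 88,200| = 11,975 Hz = 11.975 kHz.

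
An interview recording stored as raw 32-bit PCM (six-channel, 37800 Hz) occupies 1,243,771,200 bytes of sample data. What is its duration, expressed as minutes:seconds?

Byte rate = 37,800 × 4 × 6 = 907,200 bytes/s.
Duration = 1,243,771,200 / 907,200 = 1,371 s.
1,371 s = 22:51.

22:51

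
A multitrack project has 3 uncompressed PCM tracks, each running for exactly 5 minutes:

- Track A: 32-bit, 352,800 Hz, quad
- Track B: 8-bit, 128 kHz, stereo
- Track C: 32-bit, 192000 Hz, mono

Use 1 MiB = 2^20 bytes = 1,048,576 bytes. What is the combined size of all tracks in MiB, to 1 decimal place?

exactly 5 minutes = 300 s.
Track A: 352,800 × 300 × 4 × 4 = 1,693,440,000 bytes.
Track B: 128,000 × 300 × 1 × 2 = 76,800,000 bytes.
Track C: 192,000 × 300 × 4 × 1 = 230,400,000 bytes.
Total = 2,000,640,000 bytes = 1908.0 MiB.

1908.0 MiB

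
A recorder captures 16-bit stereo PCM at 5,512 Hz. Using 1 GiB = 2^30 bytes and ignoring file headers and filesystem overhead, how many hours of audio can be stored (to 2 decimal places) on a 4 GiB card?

54.11 hours

Uncompressed byte rate = 5,512 × 2 × 2 = 22,048 bytes/s.
Capacity = 4 × 1,073,741,824 = 4,294,967,296 bytes.
4,294,967,296 / 22,048 ≈ 194800.77 s → 54.11 hours.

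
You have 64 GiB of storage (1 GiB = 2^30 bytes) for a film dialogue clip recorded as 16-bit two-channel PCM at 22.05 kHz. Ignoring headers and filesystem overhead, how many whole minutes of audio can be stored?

12,985 minutes

Uncompressed byte rate = 22,050 × 2 × 2 = 88,200 bytes/s.
Capacity = 64 × 1,073,741,824 = 68,719,476,736 bytes.
68,719,476,736 / 88,200 ≈ 779132.39 s → 12,985 minutes.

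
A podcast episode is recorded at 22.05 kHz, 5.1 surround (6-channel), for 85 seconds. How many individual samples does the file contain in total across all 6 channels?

22,050 × 85 s × 6 ch = 11,245,500 samples.

11,245,500 samples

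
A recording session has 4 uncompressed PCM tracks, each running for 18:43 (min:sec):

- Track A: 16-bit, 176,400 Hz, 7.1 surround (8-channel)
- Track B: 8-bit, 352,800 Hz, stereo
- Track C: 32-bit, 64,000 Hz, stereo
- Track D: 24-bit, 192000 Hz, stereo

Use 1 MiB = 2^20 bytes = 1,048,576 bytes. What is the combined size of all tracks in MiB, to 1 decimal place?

5560.5 MiB

18:43 (min:sec) = 1,123 s.
Track A: 176,400 × 1,123 × 2 × 8 = 3,169,555,200 bytes.
Track B: 352,800 × 1,123 × 1 × 2 = 792,388,800 bytes.
Track C: 64,000 × 1,123 × 4 × 2 = 574,976,000 bytes.
Track D: 192,000 × 1,123 × 3 × 2 = 1,293,696,000 bytes.
Total = 5,830,616,000 bytes = 5560.5 MiB.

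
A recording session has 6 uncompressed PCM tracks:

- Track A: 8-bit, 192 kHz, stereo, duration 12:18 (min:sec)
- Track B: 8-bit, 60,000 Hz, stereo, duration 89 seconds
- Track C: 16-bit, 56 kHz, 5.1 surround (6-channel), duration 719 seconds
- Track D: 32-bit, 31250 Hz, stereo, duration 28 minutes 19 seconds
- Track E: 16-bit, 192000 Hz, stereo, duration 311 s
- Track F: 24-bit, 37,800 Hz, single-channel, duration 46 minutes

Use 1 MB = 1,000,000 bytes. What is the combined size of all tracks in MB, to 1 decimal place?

Track A: 12:18 (min:sec) = 738 s; 192,000 × 738 × 1 × 2 = 283,392,000 bytes.
Track B: 60,000 × 89 × 1 × 2 = 10,680,000 bytes.
Track C: 56,000 × 719 × 2 × 6 = 483,168,000 bytes.
Track D: 28 minutes 19 seconds = 1,699 s; 31,250 × 1,699 × 4 × 2 = 424,750,000 bytes.
Track E: 192,000 × 311 × 2 × 2 = 238,848,000 bytes.
Track F: 46 minutes = 2,760 s; 37,800 × 2,760 × 3 × 1 = 312,984,000 bytes.
Total = 1,753,822,000 bytes = 1753.8 MB.

1753.8 MB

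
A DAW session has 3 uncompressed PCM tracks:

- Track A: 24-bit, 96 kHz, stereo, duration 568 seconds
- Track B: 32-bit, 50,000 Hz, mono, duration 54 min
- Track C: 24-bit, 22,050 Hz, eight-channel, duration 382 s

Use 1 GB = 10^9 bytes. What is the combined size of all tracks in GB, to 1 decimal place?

Track A: 96,000 × 568 × 3 × 2 = 327,168,000 bytes.
Track B: 54 min = 3,240 s; 50,000 × 3,240 × 4 × 1 = 648,000,000 bytes.
Track C: 22,050 × 382 × 3 × 8 = 202,154,400 bytes.
Total = 1,177,322,400 bytes = 1.2 GB.

1.2 GB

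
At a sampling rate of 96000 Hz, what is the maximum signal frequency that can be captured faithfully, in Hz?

Nyquist frequency = sample rate / 2 = 96,000 / 2 = 48,000 Hz.

48,000 Hz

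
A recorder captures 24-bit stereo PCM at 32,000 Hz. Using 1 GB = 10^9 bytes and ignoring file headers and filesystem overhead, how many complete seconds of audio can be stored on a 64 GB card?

Uncompressed byte rate = 32,000 × 3 × 2 = 192,000 bytes/s.
Capacity = 64 × 1,000,000,000 = 64,000,000,000 bytes.
64,000,000,000 / 192,000 ≈ 333333.33 s → 333,333 seconds.

333,333 seconds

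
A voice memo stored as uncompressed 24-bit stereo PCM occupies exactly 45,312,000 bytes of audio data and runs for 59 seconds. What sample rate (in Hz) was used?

128,000 Hz

Bytes = sample_rate × seconds × bytes_per_sample × channels.
sample_rate = 45,312,000 / (59 × 3 × 2) = 45,312,000 / 354 = 128,000 Hz.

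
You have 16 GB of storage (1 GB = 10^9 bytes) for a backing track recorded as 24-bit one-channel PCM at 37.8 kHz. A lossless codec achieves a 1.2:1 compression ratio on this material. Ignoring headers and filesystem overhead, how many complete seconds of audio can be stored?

Uncompressed byte rate = 37,800 × 3 × 1 = 113,400 bytes/s.
After 1.2:1 compression, effective rate ≈ 94500 bytes/s.
Capacity = 16 × 1,000,000,000 = 16,000,000,000 bytes.
16,000,000,000 / effective rate ≈ 169312.17 s → 169,312 seconds.

169,312 seconds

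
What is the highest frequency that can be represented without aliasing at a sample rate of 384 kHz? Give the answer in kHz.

Nyquist frequency = sample rate / 2 = 384,000 / 2 = 192 kHz.

192 kHz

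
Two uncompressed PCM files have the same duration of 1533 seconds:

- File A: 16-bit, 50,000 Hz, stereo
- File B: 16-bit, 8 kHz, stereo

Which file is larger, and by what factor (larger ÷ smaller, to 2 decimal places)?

File A, by a factor of 6.25

File A: 50,000 × 2 × 2 = 200,000 bytes/s.
File B: 8,000 × 2 × 2 = 32,000 bytes/s.
File A is larger; ratio = 306,600,000 / 49,056,000 = 6.25.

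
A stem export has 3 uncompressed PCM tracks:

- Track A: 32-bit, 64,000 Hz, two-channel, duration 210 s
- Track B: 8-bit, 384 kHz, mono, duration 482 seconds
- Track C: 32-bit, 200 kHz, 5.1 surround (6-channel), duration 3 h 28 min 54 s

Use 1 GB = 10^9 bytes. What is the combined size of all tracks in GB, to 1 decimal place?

60.5 GB

Track A: 64,000 × 210 × 4 × 2 = 107,520,000 bytes.
Track B: 384,000 × 482 × 1 × 1 = 185,088,000 bytes.
Track C: 3 h 28 min 54 s = 12,534 s; 200,000 × 12,534 × 4 × 6 = 60,163,200,000 bytes.
Total = 60,455,808,000 bytes = 60.5 GB.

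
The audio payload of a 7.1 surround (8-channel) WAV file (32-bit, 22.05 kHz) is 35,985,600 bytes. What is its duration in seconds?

51 seconds

Byte rate = 22,050 × 4 × 8 = 705,600 bytes/s.
Duration = 35,985,600 / 705,600 = 51 s.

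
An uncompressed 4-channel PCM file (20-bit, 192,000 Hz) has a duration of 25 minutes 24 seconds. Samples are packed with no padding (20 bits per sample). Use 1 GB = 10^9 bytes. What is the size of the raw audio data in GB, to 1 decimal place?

2.9 GB

Duration = 25 minutes 24 seconds = 1,524 s.
Bits = 192,000 × 1,524 × 20 × 4 = 23,408,640,000 bits = 2,926,080,000 bytes.
2,926,080,000 / 1,000,000,000 = 2.9 GB.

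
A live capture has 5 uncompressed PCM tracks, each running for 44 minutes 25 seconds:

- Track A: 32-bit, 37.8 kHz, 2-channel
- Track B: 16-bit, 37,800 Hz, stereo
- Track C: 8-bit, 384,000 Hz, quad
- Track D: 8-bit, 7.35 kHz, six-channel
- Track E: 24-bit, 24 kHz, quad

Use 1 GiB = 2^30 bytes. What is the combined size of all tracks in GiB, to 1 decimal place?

44 minutes 25 seconds = 2,665 s.
Track A: 37,800 × 2,665 × 4 × 2 = 805,896,000 bytes.
Track B: 37,800 × 2,665 × 2 × 2 = 402,948,000 bytes.
Track C: 384,000 × 2,665 × 1 × 4 = 4,093,440,000 bytes.
Track D: 7,350 × 2,665 × 1 × 6 = 117,526,500 bytes.
Track E: 24,000 × 2,665 × 3 × 4 = 767,520,000 bytes.
Total = 6,187,330,500 bytes = 5.8 GiB.

5.8 GiB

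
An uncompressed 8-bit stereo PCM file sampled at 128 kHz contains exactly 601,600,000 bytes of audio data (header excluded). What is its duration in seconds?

Byte rate = 128,000 × 1 × 2 = 256,000 bytes/s.
Duration = 601,600,000 / 256,000 = 2,350 s.

2,350 seconds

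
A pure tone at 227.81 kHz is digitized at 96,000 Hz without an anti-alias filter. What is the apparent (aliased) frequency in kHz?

Nyquist = 96,000/2 = 48,000 Hz; 227,810 Hz exceeds it.
Alias = |227,810 − 2×96,000| = |227,810 − 192,000| = 35,810 Hz = 35.81 kHz.

35.81 kHz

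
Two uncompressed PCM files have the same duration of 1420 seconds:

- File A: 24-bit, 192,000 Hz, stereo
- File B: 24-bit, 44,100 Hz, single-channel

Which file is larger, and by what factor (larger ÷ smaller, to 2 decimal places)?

File A: 192,000 × 3 × 2 = 1,152,000 bytes/s.
File B: 44,100 × 3 × 1 = 132,300 bytes/s.
File A is larger; ratio = 1,635,840,000 / 187,866,000 = 8.71.

File A, by a factor of 8.71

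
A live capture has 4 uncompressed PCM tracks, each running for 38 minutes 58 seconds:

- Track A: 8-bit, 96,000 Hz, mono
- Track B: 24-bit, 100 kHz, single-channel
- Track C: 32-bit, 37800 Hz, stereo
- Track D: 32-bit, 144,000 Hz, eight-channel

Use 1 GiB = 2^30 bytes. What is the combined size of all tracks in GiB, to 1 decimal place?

11.6 GiB

38 minutes 58 seconds = 2,338 s.
Track A: 96,000 × 2,338 × 1 × 1 = 224,448,000 bytes.
Track B: 100,000 × 2,338 × 3 × 1 = 701,400,000 bytes.
Track C: 37,800 × 2,338 × 4 × 2 = 707,011,200 bytes.
Track D: 144,000 × 2,338 × 4 × 8 = 10,773,504,000 bytes.
Total = 12,406,363,200 bytes = 11.6 GiB.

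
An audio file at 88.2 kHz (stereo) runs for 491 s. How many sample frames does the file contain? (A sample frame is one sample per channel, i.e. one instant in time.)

88,200 samples/s × 491 s = 43,306,200 frames.

43,306,200 sample frames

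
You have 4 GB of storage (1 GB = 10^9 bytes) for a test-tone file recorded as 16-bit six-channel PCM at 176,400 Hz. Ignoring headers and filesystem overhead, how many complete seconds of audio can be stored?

1,889 seconds

Uncompressed byte rate = 176,400 × 2 × 6 = 2,116,800 bytes/s.
Capacity = 4 × 1,000,000,000 = 4,000,000,000 bytes.
4,000,000,000 / 2,116,800 ≈ 1889.64 s → 1,889 seconds.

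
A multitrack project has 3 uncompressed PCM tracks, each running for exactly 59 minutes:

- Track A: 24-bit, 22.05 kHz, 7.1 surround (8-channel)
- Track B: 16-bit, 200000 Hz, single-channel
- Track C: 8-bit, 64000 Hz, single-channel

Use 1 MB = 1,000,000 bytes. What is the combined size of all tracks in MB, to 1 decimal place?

3515.9 MB

exactly 59 minutes = 3,540 s.
Track A: 22,050 × 3,540 × 3 × 8 = 1,873,368,000 bytes.
Track B: 200,000 × 3,540 × 2 × 1 = 1,416,000,000 bytes.
Track C: 64,000 × 3,540 × 1 × 1 = 226,560,000 bytes.
Total = 3,515,928,000 bytes = 3515.9 MB.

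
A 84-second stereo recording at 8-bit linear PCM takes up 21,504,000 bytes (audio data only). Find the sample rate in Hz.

128,000 Hz

Bytes = sample_rate × seconds × bytes_per_sample × channels.
sample_rate = 21,504,000 / (84 × 1 × 2) = 21,504,000 / 168 = 128,000 Hz.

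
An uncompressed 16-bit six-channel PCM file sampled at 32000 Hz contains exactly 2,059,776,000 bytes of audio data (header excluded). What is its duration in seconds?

Byte rate = 32,000 × 2 × 6 = 384,000 bytes/s.
Duration = 2,059,776,000 / 384,000 = 5,364 s.

5,364 seconds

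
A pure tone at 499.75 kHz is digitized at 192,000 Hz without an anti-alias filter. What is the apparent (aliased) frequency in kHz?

76.25 kHz

Nyquist = 192,000/2 = 96,000 Hz; 499,750 Hz exceeds it.
Alias = |499,750 − 3×192,000| = |499,750 − 576,000| = 76,250 Hz = 76.25 kHz.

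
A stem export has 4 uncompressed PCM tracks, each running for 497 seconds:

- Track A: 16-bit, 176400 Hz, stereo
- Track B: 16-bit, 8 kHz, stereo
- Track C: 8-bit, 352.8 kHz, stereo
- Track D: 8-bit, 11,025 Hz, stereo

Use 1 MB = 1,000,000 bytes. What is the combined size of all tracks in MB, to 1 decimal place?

728.2 MB

Track A: 176,400 × 497 × 2 × 2 = 350,683,200 bytes.
Track B: 8,000 × 497 × 2 × 2 = 15,904,000 bytes.
Track C: 352,800 × 497 × 1 × 2 = 350,683,200 bytes.
Track D: 11,025 × 497 × 1 × 2 = 10,958,850 bytes.
Total = 728,229,250 bytes = 728.2 MB.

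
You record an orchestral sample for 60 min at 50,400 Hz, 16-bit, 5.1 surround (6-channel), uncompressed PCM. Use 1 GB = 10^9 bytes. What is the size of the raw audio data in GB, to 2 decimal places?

2.18 GB

Duration = 60 min = 3,600 s.
Bytes = 50,400 samples/s × 3,600 s × 2 bytes/sample × 6 ch = 2,177,280,000 bytes.
2,177,280,000 / 1,000,000,000 = 2.18 GB.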